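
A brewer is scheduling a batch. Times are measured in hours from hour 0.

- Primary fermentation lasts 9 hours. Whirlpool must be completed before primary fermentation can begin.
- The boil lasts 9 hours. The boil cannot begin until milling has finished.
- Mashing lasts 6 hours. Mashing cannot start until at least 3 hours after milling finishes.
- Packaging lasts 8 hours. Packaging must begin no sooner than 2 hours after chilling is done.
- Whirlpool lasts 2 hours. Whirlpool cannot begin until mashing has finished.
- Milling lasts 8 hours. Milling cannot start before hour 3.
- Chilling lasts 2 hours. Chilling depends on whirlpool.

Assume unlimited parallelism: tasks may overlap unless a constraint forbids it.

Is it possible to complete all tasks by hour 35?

Yes

Milling cannot begin until its own release at hour 3. It runs from hour 3 to 3 + 8 = hour 11.
The boil cannot begin until milling (finishes hour 11). It runs from hour 11 to 11 + 9 = hour 20.
Mashing waits on milling (finishes hour 11, plus 3-hour gap → hour 14), so it starts at hour 14 and finishes at 14 + 6 = hour 20.
Whirlpool cannot begin until mashing (finishes hour 20). It runs from hour 20 to 20 + 2 = hour 22.
Primary fermentation waits on whirlpool (finishes hour 22), so it starts at hour 22 and finishes at 22 + 9 = hour 31.
After whirlpool (finishes hour 22), chilling can start at hour 22 and finishes at hour 24.
Packaging cannot begin until chilling (finishes hour 24, plus 2-hour gap → hour 26). It runs from hour 26 to 26 + 8 = hour 34.
Every task is finished by hour 34, which is no later than the deadline of 35, so the schedule is feasible.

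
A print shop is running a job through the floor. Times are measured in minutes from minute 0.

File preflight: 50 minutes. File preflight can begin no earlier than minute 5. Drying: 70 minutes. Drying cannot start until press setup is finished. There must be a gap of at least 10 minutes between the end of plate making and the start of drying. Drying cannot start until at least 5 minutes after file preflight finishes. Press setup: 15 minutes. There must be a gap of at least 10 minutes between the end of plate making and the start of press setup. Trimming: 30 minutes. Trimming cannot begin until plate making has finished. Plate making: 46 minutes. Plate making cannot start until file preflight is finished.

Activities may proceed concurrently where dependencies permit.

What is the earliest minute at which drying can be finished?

196

File preflight cannot begin until its own release at minute 5. It runs from minute 5 to 5 + 50 = minute 55.
Plate making cannot begin until file preflight (finishes minute 55). It runs from minute 55 to 55 + 46 = minute 101.
Press setup cannot begin until plate making (finishes minute 101, plus 10-minute gap → minute 111). It runs from minute 111 to 111 + 15 = minute 126.
Drying has to wait for press setup (finishes minute 126); plate making (finishes minute 101, plus 10-minute gap → minute 111); file preflight (finishes minute 55, plus 5-minute gap → minute 60). The latest of these is minute 126, so drying runs minute 126 to 126 + 70 = minute 196.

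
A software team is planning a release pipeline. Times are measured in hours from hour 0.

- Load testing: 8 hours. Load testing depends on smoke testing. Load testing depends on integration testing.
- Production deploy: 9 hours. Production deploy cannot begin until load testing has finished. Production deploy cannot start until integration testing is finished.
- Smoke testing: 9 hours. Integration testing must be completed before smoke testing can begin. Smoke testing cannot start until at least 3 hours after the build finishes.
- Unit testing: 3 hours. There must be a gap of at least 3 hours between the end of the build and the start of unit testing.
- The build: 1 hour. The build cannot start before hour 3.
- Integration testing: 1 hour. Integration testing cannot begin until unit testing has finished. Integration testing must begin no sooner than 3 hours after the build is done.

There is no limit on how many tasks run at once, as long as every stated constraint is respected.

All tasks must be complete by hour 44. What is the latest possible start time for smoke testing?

Nothing follows production deploy; the deadline of hour 44 is its only limit. It must start by 44 − 9 = hour 35.
Since production deploy (must start by hour 35) depends on it, load testing must finish by hour 35. Backing off its 8-hour duration gives a latest start of hour 27.
Smoke testing feeds into load testing (must start by hour 27); so smoke testing must finish by hour 27 and therefore start by hour 18.

18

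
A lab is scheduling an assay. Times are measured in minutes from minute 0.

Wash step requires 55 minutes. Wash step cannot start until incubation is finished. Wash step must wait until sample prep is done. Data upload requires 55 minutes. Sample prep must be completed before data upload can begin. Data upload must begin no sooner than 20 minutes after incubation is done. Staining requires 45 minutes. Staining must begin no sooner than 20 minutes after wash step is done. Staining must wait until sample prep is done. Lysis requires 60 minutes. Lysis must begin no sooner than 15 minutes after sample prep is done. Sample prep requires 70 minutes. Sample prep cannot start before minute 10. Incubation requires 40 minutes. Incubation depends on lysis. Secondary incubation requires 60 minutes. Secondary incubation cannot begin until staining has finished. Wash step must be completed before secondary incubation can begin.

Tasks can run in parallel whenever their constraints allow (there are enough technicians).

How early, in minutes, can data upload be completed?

Sample prep cannot begin until its own release at minute 10. It runs from minute 10 to 10 + 70 = minute 80.
Lysis cannot begin until sample prep (finishes minute 80, plus 15-minute gap → minute 95). It runs from minute 95 to 95 + 60 = minute 155.
Incubation waits on lysis (finishes minute 155), so it starts at minute 155 and finishes at 155 + 40 = minute 195.
Data upload cannot start until sample prep (finishes minute 80); incubation (finishes minute 195, plus 20-minute gap → minute 215). The controlling bound is minute 215, so data upload finishes at 215 + 55 = minute 270.

270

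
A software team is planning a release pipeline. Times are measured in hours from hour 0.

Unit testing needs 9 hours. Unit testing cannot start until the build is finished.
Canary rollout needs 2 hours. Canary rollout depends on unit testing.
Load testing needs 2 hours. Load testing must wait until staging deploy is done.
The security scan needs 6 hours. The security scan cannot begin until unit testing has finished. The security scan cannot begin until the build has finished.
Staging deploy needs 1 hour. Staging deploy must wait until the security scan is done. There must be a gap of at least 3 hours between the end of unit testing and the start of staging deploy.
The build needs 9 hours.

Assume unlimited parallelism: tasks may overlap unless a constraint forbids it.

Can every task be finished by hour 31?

Yes

Nothing blocks the build, so it runs from hour 0 to hour 9.
After the build (finishes hour 9), unit testing can start at hour 9 and finishes at hour 18.
Canary rollout cannot begin until unit testing (finishes hour 18). It runs from hour 18 to 18 + 2 = hour 20.
The security scan cannot start until unit testing (finishes hour 18); the build (finishes hour 9). The controlling bound is hour 18, so the security scan finishes at 18 + 6 = hour 24.
Staging deploy has to wait for the security scan (finishes hour 24); unit testing (finishes hour 18, plus 3-hour gap → hour 21). The latest of these is hour 24, so staging deploy runs hour 24 to 24 + 1 = hour 25.
Load testing cannot begin until staging deploy (finishes hour 25). It runs from hour 25 to 25 + 2 = hour 27.
Every task is finished by hour 27, which is no later than the deadline of 31, so the schedule is feasible.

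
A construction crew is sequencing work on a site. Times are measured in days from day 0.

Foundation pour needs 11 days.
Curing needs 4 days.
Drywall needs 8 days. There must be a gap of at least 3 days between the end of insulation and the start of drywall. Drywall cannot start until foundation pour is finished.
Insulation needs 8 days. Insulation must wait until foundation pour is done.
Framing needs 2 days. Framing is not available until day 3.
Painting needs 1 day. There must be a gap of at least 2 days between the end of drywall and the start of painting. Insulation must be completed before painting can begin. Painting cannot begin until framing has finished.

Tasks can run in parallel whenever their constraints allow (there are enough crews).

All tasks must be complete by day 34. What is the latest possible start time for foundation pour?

Painting must finish by day 34; it takes 1 day, so it must start by 34 − 1 = day 33.
Drywall must finish before painting (must start by day 33, minus 2-day gap → day 31). With an 8-day duration, drywall must start by 31 − 8 = day 23.
Insulation feeds drywall (must start by day 23, minus 3-day gap → day 20); painting (must start by day 33). Taking the minimum, insulation must finish by day 20 and start by 20 − 8 = day 12.
Foundation pour must finish in time for insulation (must start by day 12); drywall (must start by day 23). The tightest is day 12, so foundation pour must start by 12 − 11 = day 1.

1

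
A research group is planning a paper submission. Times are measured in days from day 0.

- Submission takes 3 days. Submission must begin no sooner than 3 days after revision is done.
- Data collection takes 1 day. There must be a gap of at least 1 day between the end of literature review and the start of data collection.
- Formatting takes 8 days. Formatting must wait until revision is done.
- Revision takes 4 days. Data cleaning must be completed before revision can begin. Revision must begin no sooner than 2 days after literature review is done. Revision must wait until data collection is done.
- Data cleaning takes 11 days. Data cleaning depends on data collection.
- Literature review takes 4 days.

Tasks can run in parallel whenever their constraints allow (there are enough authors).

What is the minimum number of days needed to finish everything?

29

Literature review has no prerequisites, so it starts at day 0 and finishes at day 4.
Data collection waits on literature review (finishes day 4, plus 1-day gap → day 5), so it starts at day 5 and finishes at 5 + 1 = day 6.
After data collection (finishes day 6), data cleaning can start at day 6 and finishes at day 17.
Revision has to wait for data cleaning (finishes day 17); literature review (finishes day 4, plus 2-day gap → day 6); data collection (finishes day 6). The latest of these is day 17, so revision runs day 17 to 17 + 4 = day 21.
Submission cannot begin until revision (finishes day 21, plus 3-day gap → day 24). It runs from day 24 to 24 + 3 = day 27.
After revision (finishes day 21), formatting can start at day 21 and finishes at day 29.
All tasks are finished once the last one completes. Finish times: Literature review at 4, Data collection at 6, Data cleaning at 17, Revision at 21, Formatting at 29, Submission at 27. The latest is day 29.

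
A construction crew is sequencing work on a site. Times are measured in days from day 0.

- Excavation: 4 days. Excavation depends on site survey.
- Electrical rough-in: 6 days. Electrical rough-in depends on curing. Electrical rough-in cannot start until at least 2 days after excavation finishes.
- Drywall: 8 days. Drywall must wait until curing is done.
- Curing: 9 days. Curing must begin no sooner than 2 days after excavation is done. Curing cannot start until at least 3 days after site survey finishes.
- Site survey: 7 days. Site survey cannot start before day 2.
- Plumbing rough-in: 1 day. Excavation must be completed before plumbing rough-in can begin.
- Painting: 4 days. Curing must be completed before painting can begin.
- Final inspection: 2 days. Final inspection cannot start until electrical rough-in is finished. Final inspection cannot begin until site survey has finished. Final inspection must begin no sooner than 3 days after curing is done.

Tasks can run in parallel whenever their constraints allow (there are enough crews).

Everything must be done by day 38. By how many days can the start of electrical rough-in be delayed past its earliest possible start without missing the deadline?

After its own release at day 2, site survey can start at day 2 and finishes at day 9.
Excavation waits on site survey (finishes day 9), so it starts at day 9 and finishes at 9 + 4 = day 13.
For curing: excavation (finishes day 13, plus 2-day gap → day 15); site survey (finishes day 9, plus 3-day gap → day 12). Taking the maximum gives a start of day 15, and it finishes at 15 + 9 = day 24.
Electrical rough-in cannot start until curing (finishes day 24); excavation (finishes day 13, plus 2-day gap → day 15). The controlling bound is day 24, so electrical rough-in finishes at 24 + 6 = day 30.

Working backward from the deadline:
To finish by day 38, final inspection (duration 2) must start no later than day 36.
Electrical rough-in has to be done before final inspection (must start by day 36). That means finishing by day 36, i.e. starting by 36 − 6 = day 30.
So electrical rough-in can start as early as day 24 and as late as day 30, giving 30 − 24 = 6 days of slack.

6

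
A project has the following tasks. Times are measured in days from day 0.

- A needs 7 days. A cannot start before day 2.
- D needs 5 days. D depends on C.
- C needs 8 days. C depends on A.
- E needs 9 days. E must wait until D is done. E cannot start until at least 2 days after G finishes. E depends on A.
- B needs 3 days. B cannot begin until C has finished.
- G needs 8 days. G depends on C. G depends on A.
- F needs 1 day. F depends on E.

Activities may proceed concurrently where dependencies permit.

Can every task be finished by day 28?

After its own release at day 2, A can start at day 2 and finishes at day 9.
C waits on A (finishes day 9), so it starts at day 9 and finishes at 9 + 8 = day 17.
G has to wait for C (finishes day 17); A (finishes day 9). The latest of these is day 17, so G runs day 17 to 17 + 8 = day 25.
D cannot begin until C (finishes day 17). It runs from day 17 to 17 + 5 = day 22.
E has to wait for D (finishes day 22); G (finishes day 25, plus 2-day gap → day 27); A (finishes day 9). The latest of these is day 27, so E runs day 27 to 27 + 9 = day 36.
After E (finishes day 36), F can start at day 36 and finishes at day 37.
B cannot begin until C (finishes day 17). It runs from day 17 to 17 + 3 = day 20.
The earliest everything can be done is day 37, which is after the deadline of 28, so it is not possible.

No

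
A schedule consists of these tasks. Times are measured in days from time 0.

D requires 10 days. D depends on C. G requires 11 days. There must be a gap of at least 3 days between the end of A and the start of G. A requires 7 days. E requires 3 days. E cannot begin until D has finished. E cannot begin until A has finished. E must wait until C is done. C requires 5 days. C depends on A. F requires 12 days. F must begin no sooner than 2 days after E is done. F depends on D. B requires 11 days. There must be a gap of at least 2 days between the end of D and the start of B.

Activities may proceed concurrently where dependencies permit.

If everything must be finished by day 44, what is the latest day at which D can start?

17

B must finish by day 44; it takes 11 days, so it must start by 44 − 11 = day 33.
F has no dependents, so it just needs to finish by day 44. Starting by 44 − 12 = day 32 achieves that.
Since F (must start by day 32, minus 2-day gap → day 30) depends on it, E must finish by day 30. Backing off its 3-day duration gives a latest start of day 27.
For D: B (must start by day 33, minus 2-day gap → day 31); E (must start by day 27); F (must start by day 32). The most restrictive is day 27; with a 10-day duration, D must start by day 17.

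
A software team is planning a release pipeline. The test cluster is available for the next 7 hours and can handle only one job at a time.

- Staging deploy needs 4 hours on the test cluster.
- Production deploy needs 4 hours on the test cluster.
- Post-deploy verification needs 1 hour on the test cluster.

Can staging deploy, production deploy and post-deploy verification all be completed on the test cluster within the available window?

Running back to back, the jobs need 4 + 4 + 1 = 9 hours on the test cluster.
Since 9 > 7, they cannot all fit.

No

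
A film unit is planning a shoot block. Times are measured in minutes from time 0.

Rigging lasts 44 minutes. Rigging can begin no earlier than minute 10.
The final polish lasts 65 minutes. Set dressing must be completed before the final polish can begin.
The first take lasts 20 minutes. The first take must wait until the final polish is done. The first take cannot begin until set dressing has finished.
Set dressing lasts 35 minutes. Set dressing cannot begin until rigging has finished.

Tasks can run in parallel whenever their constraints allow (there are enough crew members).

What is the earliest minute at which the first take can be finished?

174

Rigging cannot begin until its own release at minute 10. It runs from minute 10 to 10 + 44 = minute 54.
Set dressing waits on rigging (finishes minute 54), so it starts at minute 54 and finishes at 54 + 35 = minute 89.
The final polish cannot begin until set dressing (finishes minute 89). It runs from minute 89 to 89 + 65 = minute 154.
The first take needs all of the final polish (finishes minute 154); set dressing (finishes minute 89). That puts its earliest start at minute 154; it finishes at 154 + 20 = minute 174.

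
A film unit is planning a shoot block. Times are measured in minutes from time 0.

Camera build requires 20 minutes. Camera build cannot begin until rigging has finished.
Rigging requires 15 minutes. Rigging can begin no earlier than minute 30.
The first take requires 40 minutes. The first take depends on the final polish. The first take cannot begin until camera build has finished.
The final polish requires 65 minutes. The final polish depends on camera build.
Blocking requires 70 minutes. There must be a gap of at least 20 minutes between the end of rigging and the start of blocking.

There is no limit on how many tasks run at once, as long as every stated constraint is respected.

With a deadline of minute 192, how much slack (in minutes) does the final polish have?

22

After its own release at minute 30, rigging can start at minute 30 and finishes at minute 45.
Camera build cannot begin until rigging (finishes minute 45). It runs from minute 45 to 45 + 20 = minute 65.
After camera build (finishes minute 65), the final polish can start at minute 65 and finishes at minute 130.

Working backward from the deadline:
The first take must finish by minute 192; it takes 40 minutes, so it must start by 192 − 40 = minute 152.
The final polish feeds into the first take (must start by minute 152); so the final polish must finish by minute 152 and therefore start by minute 87.
So the final polish can start as early as minute 65 and as late as minute 87, giving 87 − 65 = 22 minutes of slack.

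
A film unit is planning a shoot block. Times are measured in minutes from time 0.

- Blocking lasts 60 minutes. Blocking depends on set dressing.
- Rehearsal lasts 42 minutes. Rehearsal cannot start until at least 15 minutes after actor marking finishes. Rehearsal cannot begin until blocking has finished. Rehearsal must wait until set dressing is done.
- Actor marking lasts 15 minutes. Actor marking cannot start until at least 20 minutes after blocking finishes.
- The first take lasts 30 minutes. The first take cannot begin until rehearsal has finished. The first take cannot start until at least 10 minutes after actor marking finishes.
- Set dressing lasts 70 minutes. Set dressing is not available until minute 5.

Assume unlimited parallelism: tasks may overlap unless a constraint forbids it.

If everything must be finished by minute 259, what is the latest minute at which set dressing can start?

7

To finish by minute 259, the first take (duration 30) must start no later than minute 229.
Rehearsal must finish before the first take (must start by minute 229). With a 42-minute duration, rehearsal must start by 229 − 42 = minute 187.
Actor marking feeds rehearsal (must start by minute 187, minus 15-minute gap → minute 172); the first take (must start by minute 229, minus 10-minute gap → minute 219). Taking the minimum, actor marking must finish by minute 172 and start by 172 − 15 = minute 157.
Blocking must finish in time for actor marking (must start by minute 157, minus 20-minute gap → minute 137); rehearsal (must start by minute 187). The tightest is minute 137, so blocking must start by 137 − 60 = minute 77.
Set dressing feeds blocking (must start by minute 77); rehearsal (must start by minute 187). Taking the minimum, set dressing must finish by minute 77 and start by 77 − 70 = minute 7.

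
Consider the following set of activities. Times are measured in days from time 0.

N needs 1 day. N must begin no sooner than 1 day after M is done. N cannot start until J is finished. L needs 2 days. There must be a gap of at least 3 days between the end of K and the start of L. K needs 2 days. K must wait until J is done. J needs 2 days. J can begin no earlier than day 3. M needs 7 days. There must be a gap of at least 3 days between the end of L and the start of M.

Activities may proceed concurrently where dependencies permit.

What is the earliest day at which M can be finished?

After its own release at day 3, J can start at day 3 and finishes at day 5.
K cannot begin until J (finishes day 5). It runs from day 5 to 5 + 2 = day 7.
L cannot begin until K (finishes day 7, plus 3-day gap → day 10). It runs from day 10 to 10 + 2 = day 12.
After L (finishes day 12, plus 3-day gap → day 15), M can start at day 15 and finishes at day 22.

22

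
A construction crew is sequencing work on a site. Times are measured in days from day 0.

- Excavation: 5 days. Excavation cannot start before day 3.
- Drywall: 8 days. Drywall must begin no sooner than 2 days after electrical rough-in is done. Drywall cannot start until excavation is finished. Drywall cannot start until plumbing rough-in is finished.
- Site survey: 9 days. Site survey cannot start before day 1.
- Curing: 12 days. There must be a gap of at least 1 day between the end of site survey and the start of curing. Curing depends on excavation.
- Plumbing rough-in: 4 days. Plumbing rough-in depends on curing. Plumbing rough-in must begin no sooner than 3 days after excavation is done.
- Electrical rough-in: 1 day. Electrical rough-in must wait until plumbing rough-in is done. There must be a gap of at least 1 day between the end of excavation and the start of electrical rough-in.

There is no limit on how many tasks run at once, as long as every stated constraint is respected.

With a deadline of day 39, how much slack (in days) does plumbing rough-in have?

1

Excavation cannot begin until its own release at day 3. It runs from day 3 to 3 + 5 = day 8.
Site survey cannot begin until its own release at day 1. It runs from day 1 to 1 + 9 = day 10.
For curing: site survey (finishes day 10, plus 1-day gap → day 11); excavation (finishes day 8). Taking the maximum gives a start of day 11, and it finishes at 11 + 12 = day 23.
Plumbing rough-in has to wait for curing (finishes day 23); excavation (finishes day 8, plus 3-day gap → day 11). The latest of these is day 23, so plumbing rough-in runs day 23 to 23 + 4 = day 27.

Working backward from the deadline:
Drywall must finish by day 39; it takes 8 days, so it must start by 39 − 8 = day 31.
Electrical rough-in has to be done before drywall (must start by day 31, minus 2-day gap → day 29). That means finishing by day 29, i.e. starting by 29 − 1 = day 28.
Plumbing rough-in has several dependents: electrical rough-in (must start by day 28); drywall (must start by day 31). The earliest of those limits is day 28, so plumbing rough-in must start by 28 − 4 = day 24.
So plumbing rough-in can start as early as day 23 and as late as day 24, giving 24 − 23 = 1 day of slack.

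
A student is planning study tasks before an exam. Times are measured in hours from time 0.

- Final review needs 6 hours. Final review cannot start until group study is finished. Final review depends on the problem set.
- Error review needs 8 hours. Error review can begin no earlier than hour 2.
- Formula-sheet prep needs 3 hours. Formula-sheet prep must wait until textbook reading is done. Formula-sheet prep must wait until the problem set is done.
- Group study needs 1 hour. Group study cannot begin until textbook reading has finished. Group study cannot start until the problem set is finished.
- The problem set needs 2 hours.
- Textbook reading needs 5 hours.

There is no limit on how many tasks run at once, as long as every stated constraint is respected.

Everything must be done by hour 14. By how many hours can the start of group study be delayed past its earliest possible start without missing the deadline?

The problem set can start immediately at hour 0; it finishes at hour 2.
Textbook reading can start immediately at hour 0; it finishes at hour 5.
Group study has to wait for textbook reading (finishes hour 5); the problem set (finishes hour 2). The latest of these is hour 5, so group study runs hour 5 to 5 + 1 = hour 6.

Working backward from the deadline:
To finish by hour 14, final review (duration 6) must start no later than hour 8.
Since final review (must start by hour 8) depends on it, group study must finish by hour 8. Backing off its 1-hour duration gives a latest start of hour 7.
So group study can start as early as hour 5 and as late as hour 7, giving 7 − 5 = 2 hours of slack.

2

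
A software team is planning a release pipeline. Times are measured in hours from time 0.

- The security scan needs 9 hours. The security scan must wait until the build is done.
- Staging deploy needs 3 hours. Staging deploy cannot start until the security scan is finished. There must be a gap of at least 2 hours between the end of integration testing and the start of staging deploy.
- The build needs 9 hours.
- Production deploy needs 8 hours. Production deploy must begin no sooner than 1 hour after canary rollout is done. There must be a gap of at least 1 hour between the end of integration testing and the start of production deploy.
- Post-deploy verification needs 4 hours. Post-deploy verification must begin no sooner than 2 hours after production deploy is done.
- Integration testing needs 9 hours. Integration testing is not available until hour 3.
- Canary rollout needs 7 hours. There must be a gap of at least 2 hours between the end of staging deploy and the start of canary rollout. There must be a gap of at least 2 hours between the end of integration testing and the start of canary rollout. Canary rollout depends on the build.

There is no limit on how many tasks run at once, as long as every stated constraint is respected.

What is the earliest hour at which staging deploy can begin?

Integration testing cannot begin until its own release at hour 3. It runs from hour 3 to 3 + 9 = hour 12.
Nothing blocks the build, so it runs from hour 0 to hour 9.
The security scan waits on the build (finishes hour 9), so it starts at hour 9 and finishes at 9 + 9 = hour 18.
Staging deploy waits on the security scan (finishes hour 18); integration testing (finishes hour 12, plus 2-hour gap → hour 14). The latest of these is hour 18, which is the earliest staging deploy can start.

18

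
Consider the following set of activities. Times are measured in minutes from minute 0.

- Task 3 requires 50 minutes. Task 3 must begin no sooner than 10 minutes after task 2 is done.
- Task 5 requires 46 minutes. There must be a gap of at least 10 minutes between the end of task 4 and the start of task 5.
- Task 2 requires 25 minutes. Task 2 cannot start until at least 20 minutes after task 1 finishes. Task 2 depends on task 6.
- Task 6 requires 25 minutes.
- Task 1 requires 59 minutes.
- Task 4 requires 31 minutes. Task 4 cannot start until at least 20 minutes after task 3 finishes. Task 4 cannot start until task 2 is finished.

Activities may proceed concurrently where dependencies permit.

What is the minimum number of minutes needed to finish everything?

271

Task 6 can start immediately at minute 0; it finishes at minute 25.
Nothing blocks task 1, so it runs from minute 0 to minute 59.
Task 2 cannot start until task 1 (finishes minute 59, plus 20-minute gap → minute 79); task 6 (finishes minute 25). The controlling bound is minute 79, so task 2 finishes at 79 + 25 = minute 104.
After task 2 (finishes minute 104, plus 10-minute gap → minute 114), task 3 can start at minute 114 and finishes at minute 164.
Task 4 has to wait for task 3 (finishes minute 164, plus 20-minute gap → minute 184); task 2 (finishes minute 104). The latest of these is minute 184, so task 4 runs minute 184 to 184 + 31 = minute 215.
After task 4 (finishes minute 215, plus 10-minute gap → minute 225), task 5 can start at minute 225 and finishes at minute 271.
All tasks are finished once the last one completes. Finish times: Task 1 at 59, Task 2 at 104, Task 3 at 164, Task 4 at 215, Task 5 at 271, Task 6 at 25. The latest is minute 271.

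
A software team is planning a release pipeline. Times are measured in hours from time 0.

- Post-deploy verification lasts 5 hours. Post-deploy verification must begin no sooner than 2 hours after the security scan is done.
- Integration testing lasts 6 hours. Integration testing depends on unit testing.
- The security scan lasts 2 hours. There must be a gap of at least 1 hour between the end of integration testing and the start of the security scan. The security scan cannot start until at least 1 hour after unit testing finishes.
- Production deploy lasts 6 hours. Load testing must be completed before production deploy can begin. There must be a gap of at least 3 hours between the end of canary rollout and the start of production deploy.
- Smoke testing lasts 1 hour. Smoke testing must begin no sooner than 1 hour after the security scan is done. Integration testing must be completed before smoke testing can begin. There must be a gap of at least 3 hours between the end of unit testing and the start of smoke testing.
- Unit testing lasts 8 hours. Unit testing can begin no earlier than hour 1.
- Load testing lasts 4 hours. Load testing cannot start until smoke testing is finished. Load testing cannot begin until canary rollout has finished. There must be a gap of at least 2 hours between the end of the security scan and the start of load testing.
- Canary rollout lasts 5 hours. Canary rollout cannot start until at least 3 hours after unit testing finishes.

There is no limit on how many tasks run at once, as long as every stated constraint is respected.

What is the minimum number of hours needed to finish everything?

Unit testing cannot begin until its own release at hour 1. It runs from hour 1 to 1 + 8 = hour 9.
Canary rollout waits on unit testing (finishes hour 9, plus 3-hour gap → hour 12), so it starts at hour 12 and finishes at 12 + 5 = hour 17.
Integration testing cannot begin until unit testing (finishes hour 9). It runs from hour 9 to 9 + 6 = hour 15.
The security scan needs all of integration testing (finishes hour 15, plus 1-hour gap → hour 16); unit testing (finishes hour 9, plus 1-hour gap → hour 10). That puts its earliest start at hour 16; it finishes at 16 + 2 = hour 18.
Post-deploy verification cannot begin until the security scan (finishes hour 18, plus 2-hour gap → hour 20). It runs from hour 20 to 20 + 5 = hour 25.
Smoke testing needs all of the security scan (finishes hour 18, plus 1-hour gap → hour 19); integration testing (finishes hour 15); unit testing (finishes hour 9, plus 3-hour gap → hour 12). That puts its earliest start at hour 19; it finishes at 19 + 1 = hour 20.
Load testing has to wait for smoke testing (finishes hour 20); canary rollout (finishes hour 17); the security scan (finishes hour 18, plus 2-hour gap → hour 20). The latest of these is hour 20, so load testing runs hour 20 to 20 + 4 = hour 24.
For production deploy: load testing (finishes hour 24); canary rollout (finishes hour 17, plus 3-hour gap → hour 20). Taking the maximum gives a start of hour 24, and it finishes at 24 + 6 = hour 30.
All tasks are finished once the last one completes. Finish times: Unit testing at 9, Integration testing at 15, The security scan at 18, Smoke testing at 20, Canary rollout at 17, Load testing at 24, Production deploy at 30, Post-deploy verification at 25. The latest is hour 30.

30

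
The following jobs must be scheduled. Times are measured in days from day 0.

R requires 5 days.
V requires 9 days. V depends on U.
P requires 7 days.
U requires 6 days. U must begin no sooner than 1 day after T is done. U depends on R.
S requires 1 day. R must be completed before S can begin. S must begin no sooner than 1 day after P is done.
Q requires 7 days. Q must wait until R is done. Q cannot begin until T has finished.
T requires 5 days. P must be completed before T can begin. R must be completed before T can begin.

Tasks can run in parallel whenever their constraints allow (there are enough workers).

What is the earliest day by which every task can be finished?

Nothing blocks R, so it runs from day 0 to day 5.
P has no prerequisites, so it starts at day 0 and finishes at day 7.
T has to wait for P (finishes day 7); R (finishes day 5). The latest of these is day 7, so T runs day 7 to 7 + 5 = day 12.
For U: T (finishes day 12, plus 1-day gap → day 13); R (finishes day 5). Taking the maximum gives a start of day 13, and it finishes at 13 + 6 = day 19.
V waits on U (finishes day 19), so it starts at day 19 and finishes at 19 + 9 = day 28.
Q needs all of R (finishes day 5); T (finishes day 12). That puts its earliest start at day 12; it finishes at 12 + 7 = day 19.
S cannot start until R (finishes day 5); P (finishes day 7, plus 1-day gap → day 8). The controlling bound is day 8, so S finishes at 8 + 1 = day 9.
All tasks are finished once the last one completes. Finish times: P at 7, Q at 19, R at 5, S at 9, T at 12, U at 19, V at 28. The latest is day 28.

28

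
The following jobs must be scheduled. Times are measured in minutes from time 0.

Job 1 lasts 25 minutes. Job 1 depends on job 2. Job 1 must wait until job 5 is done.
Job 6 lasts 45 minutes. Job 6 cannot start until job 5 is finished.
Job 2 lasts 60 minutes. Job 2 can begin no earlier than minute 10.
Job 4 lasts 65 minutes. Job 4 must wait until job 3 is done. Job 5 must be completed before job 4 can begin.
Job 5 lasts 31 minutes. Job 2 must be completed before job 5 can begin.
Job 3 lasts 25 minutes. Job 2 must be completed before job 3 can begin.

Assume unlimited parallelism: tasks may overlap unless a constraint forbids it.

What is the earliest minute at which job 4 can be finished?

166

Job 2 waits on its own release at minute 10, so it starts at minute 10 and finishes at 10 + 60 = minute 70.
Job 5 cannot begin until job 2 (finishes minute 70). It runs from minute 70 to 70 + 31 = minute 101.
Job 3 waits on job 2 (finishes minute 70), so it starts at minute 70 and finishes at 70 + 25 = minute 95.
For job 4: job 3 (finishes minute 95); job 5 (finishes minute 101). Taking the maximum gives a start of minute 101, and it finishes at 101 + 65 = minute 166.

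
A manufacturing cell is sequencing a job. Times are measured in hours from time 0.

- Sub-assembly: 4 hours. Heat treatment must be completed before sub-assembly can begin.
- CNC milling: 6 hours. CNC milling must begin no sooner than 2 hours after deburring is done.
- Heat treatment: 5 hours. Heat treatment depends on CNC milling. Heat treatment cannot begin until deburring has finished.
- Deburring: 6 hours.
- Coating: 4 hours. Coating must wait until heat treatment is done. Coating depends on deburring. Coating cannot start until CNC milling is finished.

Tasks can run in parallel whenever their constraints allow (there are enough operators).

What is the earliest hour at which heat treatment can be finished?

19

Nothing blocks deburring, so it runs from hour 0 to hour 6.
After deburring (finishes hour 6, plus 2-hour gap → hour 8), CNC milling can start at hour 8 and finishes at hour 14.
Heat treatment has to wait for CNC milling (finishes hour 14); deburring (finishes hour 6). The latest of these is hour 14, so heat treatment runs hour 14 to 14 + 5 = hour 19.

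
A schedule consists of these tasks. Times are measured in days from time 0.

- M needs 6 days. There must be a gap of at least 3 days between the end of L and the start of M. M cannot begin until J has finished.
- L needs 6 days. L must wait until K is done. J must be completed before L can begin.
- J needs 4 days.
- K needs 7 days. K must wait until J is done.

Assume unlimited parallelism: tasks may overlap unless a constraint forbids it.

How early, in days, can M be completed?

J has no prerequisites, so it starts at day 0 and finishes at day 4.
K cannot begin until J (finishes day 4). It runs from day 4 to 4 + 7 = day 11.
L has to wait for K (finishes day 11); J (finishes day 4). The latest of these is day 11, so L runs day 11 to 11 + 6 = day 17.
M needs all of L (finishes day 17, plus 3-day gap → day 20); J (finishes day 4). That puts its earliest start at day 20; it finishes at 20 + 6 = day 26.

26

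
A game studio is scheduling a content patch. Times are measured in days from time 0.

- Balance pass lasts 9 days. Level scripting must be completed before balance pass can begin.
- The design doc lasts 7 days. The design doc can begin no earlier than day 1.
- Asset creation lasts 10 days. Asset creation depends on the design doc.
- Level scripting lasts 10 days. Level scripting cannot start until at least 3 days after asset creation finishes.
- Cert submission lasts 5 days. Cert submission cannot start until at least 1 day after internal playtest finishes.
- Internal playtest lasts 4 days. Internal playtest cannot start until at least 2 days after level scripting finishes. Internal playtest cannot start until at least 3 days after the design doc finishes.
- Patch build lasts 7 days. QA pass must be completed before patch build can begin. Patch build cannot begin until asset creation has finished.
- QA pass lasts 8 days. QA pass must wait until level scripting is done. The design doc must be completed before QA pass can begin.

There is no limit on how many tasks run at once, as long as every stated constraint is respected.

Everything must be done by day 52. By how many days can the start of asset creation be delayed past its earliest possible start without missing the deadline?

The design doc waits on its own release at day 1, so it starts at day 1 and finishes at 1 + 7 = day 8.
After the design doc (finishes day 8), asset creation can start at day 8 and finishes at day 18.

Working backward from the deadline:
To finish by day 52, cert submission (duration 5) must start no later than day 47.
Internal playtest must finish before cert submission (must start by day 47, minus 1-day gap → day 46). With a 4-day duration, internal playtest must start by 46 − 4 = day 42.
Balance pass has no dependents, so it just needs to finish by day 52. Starting by 52 − 9 = day 43 achieves that.
To finish by day 52, patch build (duration 7) must start no later than day 45.
QA pass must finish before patch build (must start by day 45). With an 8-day duration, QA pass must start by 45 − 8 = day 37.
Level scripting must finish in time for internal playtest (must start by day 42, minus 2-day gap → day 40); balance pass (must start by day 43); QA pass (must start by day 37). The tightest is day 37, so level scripting must start by 37 − 10 = day 27.
Asset creation has several dependents: level scripting (must start by day 27, minus 3-day gap → day 24); patch build (must start by day 45). The earliest of those limits is day 24, so asset creation must start by 24 − 10 = day 14.
So asset creation can start as early as day 8 and as late as day 14, giving 14 − 8 = 6 days of slack.

6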